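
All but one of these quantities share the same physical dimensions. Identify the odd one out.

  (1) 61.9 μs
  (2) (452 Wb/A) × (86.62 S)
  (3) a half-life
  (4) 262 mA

In SI base units:
  (1) s
  (2) [kg·m²·s⁻²·A⁻²] · [kg⁻¹·m⁻²·s³·A²] = s
  (3) [half-life] = s
  (4) A
All reduce to s except (4), which is A.

(4)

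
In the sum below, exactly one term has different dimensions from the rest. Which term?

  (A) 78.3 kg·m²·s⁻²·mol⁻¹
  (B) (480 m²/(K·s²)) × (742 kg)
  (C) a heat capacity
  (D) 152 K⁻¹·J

Reduce each to base SI dimensions:
  (A) kg·m²·s⁻²·mol⁻¹
  (B) [m²·s⁻²·K⁻¹] · [kg] = kg·m²·s⁻²·K⁻¹
  (C) [heat capacity] = kg·m²·s⁻²·K⁻¹
  (D) J·K⁻¹ = N·m·K⁻¹ = kg·m²·s⁻²·K⁻¹
All reduce to kg·m²·s⁻²·K⁻¹ except (A), which is kg·m²·s⁻²·mol⁻¹.

(A)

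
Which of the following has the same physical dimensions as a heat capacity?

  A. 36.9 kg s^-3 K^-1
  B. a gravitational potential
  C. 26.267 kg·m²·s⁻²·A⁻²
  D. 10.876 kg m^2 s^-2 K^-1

D.

Reference: [heat capacity] = kg·m²·s⁻²·K⁻¹.
Each option:
  A. kg·s⁻³·K⁻¹
  B. [gravitational potential] = m²·s⁻²
  C. kg·m²·s⁻²·A⁻²
  D. kg·m²·s⁻²·K⁻¹  ← same
Only D. matches kg·m²·s⁻²·K⁻¹.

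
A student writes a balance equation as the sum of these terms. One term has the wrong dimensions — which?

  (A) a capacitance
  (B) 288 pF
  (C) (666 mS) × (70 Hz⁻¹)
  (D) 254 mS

In SI base units:
  (A) [capacitance] = kg⁻¹·m⁻²·s⁴·A²
  (B) F = C·V⁻¹ = kg⁻¹·m⁻²·s⁴·A²
  (C) [kg⁻¹·m⁻²·s³·A²] · [s] = kg⁻¹·m⁻²·s⁴·A²
  (D) S = Ω⁻¹ = kg⁻¹·m⁻²·s³·A²
All reduce to kg⁻¹·m⁻²·s⁴·A² except (D), which is kg⁻¹·m⁻²·s³·A².

(D)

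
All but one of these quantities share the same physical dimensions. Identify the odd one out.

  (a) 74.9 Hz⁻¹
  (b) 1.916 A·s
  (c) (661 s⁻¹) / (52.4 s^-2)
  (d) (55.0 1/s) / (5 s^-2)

Work out the base dimensions of each:
  (a) Hz⁻¹ = (s⁻¹)⁻¹ = s
  (b) A·s = s·A
  (c) [s⁻¹] / [s⁻²] = s
  (d) [s⁻¹] / [s⁻²] = s
All reduce to s except (b), which is s·A.

(b)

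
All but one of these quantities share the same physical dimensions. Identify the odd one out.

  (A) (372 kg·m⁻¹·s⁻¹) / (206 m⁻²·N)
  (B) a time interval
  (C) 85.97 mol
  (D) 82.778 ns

Expand each in SI base units:
  (A) [kg·m⁻¹·s⁻¹] / [kg·m⁻¹·s⁻²] = s
  (B) [time interval] = s
  (C) mol
  (D) s
All reduce to s except (C), which is mol.

(C)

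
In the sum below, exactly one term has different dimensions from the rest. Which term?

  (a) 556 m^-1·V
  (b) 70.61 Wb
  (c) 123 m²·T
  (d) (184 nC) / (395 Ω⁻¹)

Work out the base dimensions of each:
  (a) V·m⁻¹ = J·C⁻¹·m⁻¹ = kg·m·s⁻³·A⁻¹
  (b) Wb = V·s = kg·m²·s⁻²·A⁻¹
  (c) T·m² = Wb·m⁻²·m² = kg·m²·s⁻²·A⁻¹
  (d) [s·A] / [kg⁻¹·m⁻²·s³·A²] = kg·m²·s⁻²·A⁻¹
All reduce to kg·m²·s⁻²·A⁻¹ except (a), which is kg·m·s⁻³·A⁻¹.

(a)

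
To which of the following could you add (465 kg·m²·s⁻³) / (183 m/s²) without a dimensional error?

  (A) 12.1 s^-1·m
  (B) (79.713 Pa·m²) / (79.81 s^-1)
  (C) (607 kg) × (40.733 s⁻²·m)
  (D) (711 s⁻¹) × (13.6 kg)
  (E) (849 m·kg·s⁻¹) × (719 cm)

Reference: [kg·m²·s⁻³] / [m·s⁻²] = kg·m·s⁻¹.
Each option:
  (A) m·s⁻¹
  (B) [kg·m·s⁻²] / [s⁻¹] = kg·m·s⁻¹  ← same
  (C) [kg] · [m·s⁻²] = kg·m·s⁻²
  (D) [s⁻¹] · [kg] = kg·s⁻¹
  (E) [kg·m·s⁻¹] · [m] = kg·m²·s⁻¹
Only (B) matches kg·m·s⁻¹.

(B)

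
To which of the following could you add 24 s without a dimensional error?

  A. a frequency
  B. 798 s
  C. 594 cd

Reference: s.
Each option:
  A. [frequency] = s⁻¹
  B. s  ← same
  C. cd
Only B. matches s.

B.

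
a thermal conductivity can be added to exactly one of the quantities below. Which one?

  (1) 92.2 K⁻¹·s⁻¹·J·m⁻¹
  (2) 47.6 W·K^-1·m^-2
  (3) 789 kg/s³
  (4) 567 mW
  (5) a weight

(1)

Reference: [thermal conductivity] = kg·m·s⁻³·K⁻¹.
Each option:
  (1) J·s⁻¹·m⁻¹·K⁻¹ = N·m·s⁻¹·m⁻¹·K⁻¹ = kg·m·s⁻³·K⁻¹  ← same
  (2) W·m⁻²·K⁻¹ = J·s⁻¹·m⁻²·K⁻¹ = kg·s⁻³·K⁻¹
  (3) kg·s⁻³
  (4) W = J·s⁻¹ = kg·m²·s⁻³
  (5) [weight] = kg·m·s⁻²
Only (1) matches kg·m·s⁻³·K⁻¹.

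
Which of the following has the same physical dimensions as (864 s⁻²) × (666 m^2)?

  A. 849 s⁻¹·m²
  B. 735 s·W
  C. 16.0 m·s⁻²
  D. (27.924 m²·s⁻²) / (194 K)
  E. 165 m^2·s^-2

E.

Reference: [s⁻²] · [m²] = m²·s⁻².
Each option:
  A. m²·s⁻¹
  B. W·s = J·s⁻¹·s = kg·m²·s⁻²
  C. m·s⁻²
  D. [m²·s⁻²] / [K] = m²·s⁻²·K⁻¹
  E. m²·s⁻²  ← same
Only E. matches m²·s⁻².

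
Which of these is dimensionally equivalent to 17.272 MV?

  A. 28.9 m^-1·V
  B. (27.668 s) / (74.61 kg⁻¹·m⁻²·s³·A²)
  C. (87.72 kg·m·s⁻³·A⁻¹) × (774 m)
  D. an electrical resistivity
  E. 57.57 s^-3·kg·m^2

C.

Reference: V = J·C⁻¹ = kg·m²·s⁻³·A⁻¹.
Each option:
  A. V·m⁻¹ = J·C⁻¹·m⁻¹ = kg·m·s⁻³·A⁻¹
  B. [s] / [kg⁻¹·m⁻²·s³·A²] = kg·m²·s⁻²·A⁻²
  C. [kg·m·s⁻³·A⁻¹] · [m] = kg·m²·s⁻³·A⁻¹  ← same
  D. [electrical resistivity] = kg·m³·s⁻³·A⁻²
  E. kg·m²·s⁻³
Only C. matches kg·m²·s⁻³·A⁻¹.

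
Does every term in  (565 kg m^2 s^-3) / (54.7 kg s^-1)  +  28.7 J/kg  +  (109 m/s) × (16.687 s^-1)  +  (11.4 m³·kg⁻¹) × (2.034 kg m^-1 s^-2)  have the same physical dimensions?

Work out the base dimensions of each:
  (565 kg m^2 s^-3) / (54.7 kg s^-1):  [kg·m²·s⁻³] / [kg·s⁻¹] = m²·s⁻²
  28.7 J/kg:  J·kg⁻¹ = N·m·kg⁻¹ = m²·s⁻²
  (109 m/s) × (16.687 s^-1):  [m·s⁻¹] · [s⁻¹] = m·s⁻²
  (11.4 m³·kg⁻¹) × (2.034 kg m^-1 s^-2):  [kg⁻¹·m³] · [kg·m⁻¹·s⁻²] = m²·s⁻²
The terms do not share a single dimension (m²·s⁻² vs m·s⁻²).

No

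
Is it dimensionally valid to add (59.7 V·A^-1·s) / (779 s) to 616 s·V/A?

No

Dimensions:
  (59.7 V·A^-1·s) / (779 s):  [kg·m²·s⁻²·A⁻²] / [s] = kg·m²·s⁻³·A⁻²
  616 s·V/A:  V·s·A⁻¹ = J·C⁻¹·s·A⁻¹ = kg·m²·s⁻²·A⁻²
kg·m²·s⁻³·A⁻² ≠ kg·m²·s⁻²·A⁻², so they cannot be added.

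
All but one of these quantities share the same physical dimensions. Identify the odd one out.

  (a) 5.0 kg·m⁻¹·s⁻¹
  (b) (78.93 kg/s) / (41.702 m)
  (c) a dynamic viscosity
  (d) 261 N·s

Dimensions:
  (a) kg·m⁻¹·s⁻¹
  (b) [kg·s⁻¹] / [m] = kg·m⁻¹·s⁻¹
  (c) [dynamic viscosity] = kg·m⁻¹·s⁻¹
  (d) N·s = kg·m·s⁻²·s = kg·m·s⁻¹
All reduce to kg·m⁻¹·s⁻¹ except (d), which is kg·m·s⁻¹.

(d)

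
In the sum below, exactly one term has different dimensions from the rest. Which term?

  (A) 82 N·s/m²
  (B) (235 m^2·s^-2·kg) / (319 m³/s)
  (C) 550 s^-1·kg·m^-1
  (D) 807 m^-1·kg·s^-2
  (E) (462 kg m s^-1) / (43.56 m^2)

In SI base units:
  (A) N·s·m⁻² = kg·m·s⁻²·s·m⁻² = kg·m⁻¹·s⁻¹
  (B) [kg·m²·s⁻²] / [m³·s⁻¹] = kg·m⁻¹·s⁻¹
  (C) kg·m⁻¹·s⁻¹
  (D) kg·m⁻¹·s⁻²
  (E) [kg·m·s⁻¹] / [m²] = kg·m⁻¹·s⁻¹
All reduce to kg·m⁻¹·s⁻¹ except (D), which is kg·m⁻¹·s⁻².

(D)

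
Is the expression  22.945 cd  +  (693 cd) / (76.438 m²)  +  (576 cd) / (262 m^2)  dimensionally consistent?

Dimensions:
  22.945 cd:  cd
  (693 cd) / (76.438 m²):  [cd] / [m²] = m⁻²·cd
  (576 cd) / (262 m^2):  [cd] / [m²] = m⁻²·cd
The terms do not share a single dimension (cd vs m⁻²·cd).

No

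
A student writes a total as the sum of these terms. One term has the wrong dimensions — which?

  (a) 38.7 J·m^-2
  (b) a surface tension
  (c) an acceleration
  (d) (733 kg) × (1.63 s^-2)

(c)

Dimensions:
  (a) J·m⁻² = N·m·m⁻² = kg·s⁻²
  (b) [surface tension] = kg·s⁻²
  (c) [acceleration] = m·s⁻²
  (d) [kg] · [s⁻²] = kg·s⁻²
All reduce to kg·s⁻² except (c), which is m·s⁻².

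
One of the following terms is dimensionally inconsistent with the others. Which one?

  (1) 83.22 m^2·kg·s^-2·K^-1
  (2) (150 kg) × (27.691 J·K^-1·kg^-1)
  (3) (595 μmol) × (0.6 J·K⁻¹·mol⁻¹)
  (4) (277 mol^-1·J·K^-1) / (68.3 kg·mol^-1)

In SI base units:
  (1) kg·m²·s⁻²·K⁻¹
  (2) [kg] · [m²·s⁻²·K⁻¹] = kg·m²·s⁻²·K⁻¹
  (3) [mol] · [kg·m²·s⁻²·K⁻¹·mol⁻¹] = kg·m²·s⁻²·K⁻¹
  (4) [kg·m²·s⁻²·K⁻¹·mol⁻¹] / [kg·mol⁻¹] = m²·s⁻²·K⁻¹
All reduce to kg·m²·s⁻²·K⁻¹ except (4), which is m²·s⁻²·K⁻¹.

(4)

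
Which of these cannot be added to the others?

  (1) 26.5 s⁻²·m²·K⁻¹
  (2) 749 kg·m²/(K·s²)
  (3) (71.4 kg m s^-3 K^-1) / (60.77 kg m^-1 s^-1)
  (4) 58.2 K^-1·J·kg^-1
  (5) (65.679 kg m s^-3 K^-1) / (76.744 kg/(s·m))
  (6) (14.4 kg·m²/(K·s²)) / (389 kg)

(2)

Expand each in SI base units:
  (1) m²·s⁻²·K⁻¹
  (2) kg·m²·s⁻²·K⁻¹
  (3) [kg·m·s⁻³·K⁻¹] / [kg·m⁻¹·s⁻¹] = m²·s⁻²·K⁻¹
  (4) J·kg⁻¹·K⁻¹ = N·m·kg⁻¹·K⁻¹ = m²·s⁻²·K⁻¹
  (5) [kg·m·s⁻³·K⁻¹] / [kg·m⁻¹·s⁻¹] = m²·s⁻²·K⁻¹
  (6) [kg·m²·s⁻²·K⁻¹] / [kg] = m²·s⁻²·K⁻¹
All reduce to m²·s⁻²·K⁻¹ except (2), which is kg·m²·s⁻²·K⁻¹.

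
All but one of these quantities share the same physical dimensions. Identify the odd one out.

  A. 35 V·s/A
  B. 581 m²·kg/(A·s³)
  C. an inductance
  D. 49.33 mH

Work out the base dimensions of each:
  A. V·s·A⁻¹ = J·C⁻¹·s·A⁻¹ = kg·m²·s⁻²·A⁻²
  B. kg·m²·s⁻³·A⁻¹
  C. [inductance] = kg·m²·s⁻²·A⁻²
  D. H = V·s·A⁻¹ = kg·m²·s⁻²·A⁻²
All reduce to kg·m²·s⁻²·A⁻² except B., which is kg·m²·s⁻³·A⁻¹.

B.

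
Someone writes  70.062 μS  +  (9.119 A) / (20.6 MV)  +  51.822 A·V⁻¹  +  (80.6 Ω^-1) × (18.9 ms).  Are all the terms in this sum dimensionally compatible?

No

Dimensions:
  70.062 μS:  S = Ω⁻¹ = kg⁻¹·m⁻²·s³·A²
  (9.119 A) / (20.6 MV):  [A] / [kg·m²·s⁻³·A⁻¹] = kg⁻¹·m⁻²·s³·A²
  51.822 A·V⁻¹:  A·V⁻¹ = A·(J·C⁻¹)⁻¹ = kg⁻¹·m⁻²·s³·A²
  (80.6 Ω^-1) × (18.9 ms):  [kg⁻¹·m⁻²·s³·A²] · [s] = kg⁻¹·m⁻²·s⁴·A²
The terms do not share a single dimension (kg⁻¹·m⁻²·s³·A² vs kg⁻¹·m⁻²·s⁴·A²).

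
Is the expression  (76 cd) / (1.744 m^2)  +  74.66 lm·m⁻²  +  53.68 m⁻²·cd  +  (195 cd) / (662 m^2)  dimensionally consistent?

Yes

Work out the base dimensions of each:
  (76 cd) / (1.744 m^2):  [cd] / [m²] = m⁻²·cd
  74.66 lm·m⁻²:  lm·m⁻² = cd·m⁻² = m⁻²·cd
  53.68 m⁻²·cd:  cd·m⁻² = m⁻²·cd
  (195 cd) / (662 m^2):  [cd] / [m²] = m⁻²·cd
Every term reduces to m⁻²·cd.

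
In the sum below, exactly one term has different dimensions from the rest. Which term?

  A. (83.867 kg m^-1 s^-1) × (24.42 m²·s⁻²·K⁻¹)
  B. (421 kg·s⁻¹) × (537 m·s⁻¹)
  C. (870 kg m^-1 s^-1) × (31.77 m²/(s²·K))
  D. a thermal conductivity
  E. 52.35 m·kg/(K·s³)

B.

Work out the base dimensions of each:
  A. [kg·m⁻¹·s⁻¹] · [m²·s⁻²·K⁻¹] = kg·m·s⁻³·K⁻¹
  B. [kg·s⁻¹] · [m·s⁻¹] = kg·m·s⁻²
  C. [kg·m⁻¹·s⁻¹] · [m²·s⁻²·K⁻¹] = kg·m·s⁻³·K⁻¹
  D. [thermal conductivity] = kg·m·s⁻³·K⁻¹
  E. kg·m·s⁻³·K⁻¹
All reduce to kg·m·s⁻³·K⁻¹ except B., which is kg·m·s⁻².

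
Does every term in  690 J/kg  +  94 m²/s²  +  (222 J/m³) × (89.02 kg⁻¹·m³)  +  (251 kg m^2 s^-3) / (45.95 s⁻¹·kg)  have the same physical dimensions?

Dimensions:
  690 J/kg:  J·kg⁻¹ = N·m·kg⁻¹ = m²·s⁻²
  94 m²/s²:  m²·s⁻²
  (222 J/m³) × (89.02 kg⁻¹·m³):  [kg·m⁻¹·s⁻²] · [kg⁻¹·m³] = m²·s⁻²
  (251 kg m^2 s^-3) / (45.95 s⁻¹·kg):  [kg·m²·s⁻³] / [kg·s⁻¹] = m²·s⁻²
Every term reduces to m²·s⁻².

Yes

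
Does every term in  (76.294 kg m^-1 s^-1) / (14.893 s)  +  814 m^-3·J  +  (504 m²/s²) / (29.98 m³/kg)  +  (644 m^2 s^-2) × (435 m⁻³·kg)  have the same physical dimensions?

Work out the base dimensions of each:
  (76.294 kg m^-1 s^-1) / (14.893 s):  [kg·m⁻¹·s⁻¹] / [s] = kg·m⁻¹·s⁻²
  814 m^-3·J:  J·m⁻³ = N·m·m⁻³ = kg·m⁻¹·s⁻²
  (504 m²/s²) / (29.98 m³/kg):  [m²·s⁻²] / [kg⁻¹·m³] = kg·m⁻¹·s⁻²
  (644 m^2 s^-2) × (435 m⁻³·kg):  [m²·s⁻²] · [kg·m⁻³] = kg·m⁻¹·s⁻²
Every term reduces to kg·m⁻¹·s⁻².

Yes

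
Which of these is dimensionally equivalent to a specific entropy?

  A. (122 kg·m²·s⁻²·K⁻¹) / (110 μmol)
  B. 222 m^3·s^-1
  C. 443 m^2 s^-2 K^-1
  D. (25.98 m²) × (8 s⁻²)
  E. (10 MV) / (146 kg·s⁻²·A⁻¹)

C.

Reference: [specific entropy] = m²·s⁻²·K⁻¹.
Each option:
  A. [kg·m²·s⁻²·K⁻¹] / [mol] = kg·m²·s⁻²·K⁻¹·mol⁻¹
  B. m³·s⁻¹
  C. m²·s⁻²·K⁻¹  ← same
  D. [m²] · [s⁻²] = m²·s⁻²
  E. [kg·m²·s⁻³·A⁻¹] / [kg·s⁻²·A⁻¹] = m²·s⁻¹
Only C. matches m²·s⁻²·K⁻¹.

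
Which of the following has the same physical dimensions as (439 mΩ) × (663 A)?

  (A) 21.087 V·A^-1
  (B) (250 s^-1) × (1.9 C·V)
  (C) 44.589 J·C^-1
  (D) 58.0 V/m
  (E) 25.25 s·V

(C)

Reference: [kg·m²·s⁻³·A⁻²] · [A] = kg·m²·s⁻³·A⁻¹.
Each option:
  (A) V·A⁻¹ = J·C⁻¹·A⁻¹ = kg·m²·s⁻³·A⁻²
  (B) [s⁻¹] · [kg·m²·s⁻²] = kg·m²·s⁻³
  (C) J·C⁻¹ = N·m·(s·A)⁻¹ = kg·m²·s⁻³·A⁻¹  ← same
  (D) V·m⁻¹ = J·C⁻¹·m⁻¹ = kg·m·s⁻³·A⁻¹
  (E) V·s = J·C⁻¹·s = kg·m²·s⁻²·A⁻¹
Only (C) matches kg·m²·s⁻³·A⁻¹.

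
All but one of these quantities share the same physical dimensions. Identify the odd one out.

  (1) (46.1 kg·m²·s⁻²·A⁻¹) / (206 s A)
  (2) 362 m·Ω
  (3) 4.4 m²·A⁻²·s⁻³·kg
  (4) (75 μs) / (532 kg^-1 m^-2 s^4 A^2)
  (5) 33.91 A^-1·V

Work out the base dimensions of each:
  (1) [kg·m²·s⁻²·A⁻¹] / [s·A] = kg·m²·s⁻³·A⁻²
  (2) Ω·m = V·A⁻¹·m = kg·m³·s⁻³·A⁻²
  (3) kg·m²·s⁻³·A⁻²
  (4) [s] / [kg⁻¹·m⁻²·s⁴·A²] = kg·m²·s⁻³·A⁻²
  (5) V·A⁻¹ = J·C⁻¹·A⁻¹ = kg·m²·s⁻³·A⁻²
All reduce to kg·m²·s⁻³·A⁻² except (2), which is kg·m³·s⁻³·A⁻².

(2)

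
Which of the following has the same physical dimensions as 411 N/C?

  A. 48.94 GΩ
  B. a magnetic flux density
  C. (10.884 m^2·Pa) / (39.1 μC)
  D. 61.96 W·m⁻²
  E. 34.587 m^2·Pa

Reference: N·C⁻¹ = kg·m·s⁻²·(s·A)⁻¹ = kg·m·s⁻³·A⁻¹.
Each option:
  A. Ω = V·A⁻¹ = kg·m²·s⁻³·A⁻²
  B. [magnetic flux density] = kg·s⁻²·A⁻¹
  C. [kg·m·s⁻²] / [s·A] = kg·m·s⁻³·A⁻¹  ← same
  D. W·m⁻² = J·s⁻¹·m⁻² = kg·s⁻³
  E. Pa·m² = N·m⁻²·m² = kg·m·s⁻²
Only C. matches kg·m·s⁻³·A⁻¹.

C.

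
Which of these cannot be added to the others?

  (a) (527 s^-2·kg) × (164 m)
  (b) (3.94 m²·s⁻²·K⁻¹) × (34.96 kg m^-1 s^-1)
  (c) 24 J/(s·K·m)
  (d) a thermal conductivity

(a)

In SI base units:
  (a) [kg·s⁻²] · [m] = kg·m·s⁻²
  (b) [m²·s⁻²·K⁻¹] · [kg·m⁻¹·s⁻¹] = kg·m·s⁻³·K⁻¹
  (c) J·s⁻¹·m⁻¹·K⁻¹ = N·m·s⁻¹·m⁻¹·K⁻¹ = kg·m·s⁻³·K⁻¹
  (d) [thermal conductivity] = kg·m·s⁻³·K⁻¹
All reduce to kg·m·s⁻³·K⁻¹ except (a), which is kg·m·s⁻².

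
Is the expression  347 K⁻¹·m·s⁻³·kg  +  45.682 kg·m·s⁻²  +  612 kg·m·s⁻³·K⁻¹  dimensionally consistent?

Dimensions:
  347 K⁻¹·m·s⁻³·kg:  kg·m·s⁻³·K⁻¹
  45.682 kg·m·s⁻²:  kg·m·s⁻²
  612 kg·m·s⁻³·K⁻¹:  kg·m·s⁻³·K⁻¹
The terms do not share a single dimension (kg·m·s⁻² vs kg·m·s⁻³·K⁻¹).

No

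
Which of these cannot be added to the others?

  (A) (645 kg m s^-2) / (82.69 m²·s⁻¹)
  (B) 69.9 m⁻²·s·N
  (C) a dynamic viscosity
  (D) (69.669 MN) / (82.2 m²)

(D)

Expand each in SI base units:
  (A) [kg·m·s⁻²] / [m²·s⁻¹] = kg·m⁻¹·s⁻¹
  (B) N·s·m⁻² = kg·m·s⁻²·s·m⁻² = kg·m⁻¹·s⁻¹
  (C) [dynamic viscosity] = kg·m⁻¹·s⁻¹
  (D) [kg·m·s⁻²] / [m²] = kg·m⁻¹·s⁻²
All reduce to kg·m⁻¹·s⁻¹ except (D), which is kg·m⁻¹·s⁻².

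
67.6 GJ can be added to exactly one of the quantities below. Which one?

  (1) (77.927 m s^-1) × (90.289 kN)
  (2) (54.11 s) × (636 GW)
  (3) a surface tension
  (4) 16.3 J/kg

(2)

Reference: J = N·m = kg·m²·s⁻².
Each option:
  (1) [m·s⁻¹] · [kg·m·s⁻²] = kg·m²·s⁻³
  (2) [s] · [kg·m²·s⁻³] = kg·m²·s⁻²  ← same
  (3) [surface tension] = kg·s⁻²
  (4) J·kg⁻¹ = N·m·kg⁻¹ = m²·s⁻²
Only (2) matches kg·m²·s⁻².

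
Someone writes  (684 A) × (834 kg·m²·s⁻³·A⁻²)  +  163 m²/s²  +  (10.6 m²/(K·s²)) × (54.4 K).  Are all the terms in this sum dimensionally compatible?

Reduce each to base SI dimensions:
  (684 A) × (834 kg·m²·s⁻³·A⁻²):  [A] · [kg·m²·s⁻³·A⁻²] = kg·m²·s⁻³·A⁻¹
  163 m²/s²:  m²·s⁻²
  (10.6 m²/(K·s²)) × (54.4 K):  [m²·s⁻²·K⁻¹] · [K] = m²·s⁻²
The terms do not share a single dimension (kg·m²·s⁻³·A⁻¹ vs m²·s⁻²).

No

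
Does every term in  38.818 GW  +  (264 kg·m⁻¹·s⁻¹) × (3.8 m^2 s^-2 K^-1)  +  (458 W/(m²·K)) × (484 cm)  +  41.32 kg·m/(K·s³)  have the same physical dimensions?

Reduce each to base SI dimensions:
  38.818 GW:  W = J·s⁻¹ = kg·m²·s⁻³
  (264 kg·m⁻¹·s⁻¹) × (3.8 m^2 s^-2 K^-1):  [kg·m⁻¹·s⁻¹] · [m²·s⁻²·K⁻¹] = kg·m·s⁻³·K⁻¹
  (458 W/(m²·K)) × (484 cm):  [kg·s⁻³·K⁻¹] · [m] = kg·m·s⁻³·K⁻¹
  41.32 kg·m/(K·s³):  kg·m·s⁻³·K⁻¹
The terms do not share a single dimension (kg·m²·s⁻³ vs kg·m·s⁻³·K⁻¹).

No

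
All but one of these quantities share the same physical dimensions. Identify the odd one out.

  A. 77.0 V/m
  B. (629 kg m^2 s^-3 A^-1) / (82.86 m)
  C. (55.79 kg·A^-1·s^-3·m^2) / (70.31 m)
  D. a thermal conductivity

D.

Dimensions:
  A. V·m⁻¹ = J·C⁻¹·m⁻¹ = kg·m·s⁻³·A⁻¹
  B. [kg·m²·s⁻³·A⁻¹] / [m] = kg·m·s⁻³·A⁻¹
  C. [kg·m²·s⁻³·A⁻¹] / [m] = kg·m·s⁻³·A⁻¹
  D. [thermal conductivity] = kg·m·s⁻³·K⁻¹
All reduce to kg·m·s⁻³·A⁻¹ except D., which is kg·m·s⁻³·K⁻¹.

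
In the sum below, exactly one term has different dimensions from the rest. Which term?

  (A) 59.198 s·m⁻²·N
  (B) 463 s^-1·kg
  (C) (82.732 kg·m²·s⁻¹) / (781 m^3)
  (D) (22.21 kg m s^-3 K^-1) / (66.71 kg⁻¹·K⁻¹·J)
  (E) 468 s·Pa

(B)

Work out the base dimensions of each:
  (A) N·s·m⁻² = kg·m·s⁻²·s·m⁻² = kg·m⁻¹·s⁻¹
  (B) kg·s⁻¹
  (C) [kg·m²·s⁻¹] / [m³] = kg·m⁻¹·s⁻¹
  (D) [kg·m·s⁻³·K⁻¹] / [m²·s⁻²·K⁻¹] = kg·m⁻¹·s⁻¹
  (E) Pa·s = N·m⁻²·s = kg·m⁻¹·s⁻¹
All reduce to kg·m⁻¹·s⁻¹ except (B), which is kg·s⁻¹.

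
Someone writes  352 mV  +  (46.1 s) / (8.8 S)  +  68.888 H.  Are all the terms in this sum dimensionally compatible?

No

Dimensions:
  352 mV:  V = J·C⁻¹ = kg·m²·s⁻³·A⁻¹
  (46.1 s) / (8.8 S):  [s] / [kg⁻¹·m⁻²·s³·A²] = kg·m²·s⁻²·A⁻²
  68.888 H:  H = V·s·A⁻¹ = kg·m²·s⁻²·A⁻²
The terms do not share a single dimension (kg·m²·s⁻²·A⁻² vs kg·m²·s⁻³·A⁻¹).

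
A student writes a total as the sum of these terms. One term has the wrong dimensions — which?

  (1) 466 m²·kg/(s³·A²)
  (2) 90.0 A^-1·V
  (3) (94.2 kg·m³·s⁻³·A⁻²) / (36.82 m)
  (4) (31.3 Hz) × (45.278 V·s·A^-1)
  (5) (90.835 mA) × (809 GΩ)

Dimensions:
  (1) kg·m²·s⁻³·A⁻²
  (2) V·A⁻¹ = J·C⁻¹·A⁻¹ = kg·m²·s⁻³·A⁻²
  (3) [kg·m³·s⁻³·A⁻²] / [m] = kg·m²·s⁻³·A⁻²
  (4) [s⁻¹] · [kg·m²·s⁻²·A⁻²] = kg·m²·s⁻³·A⁻²
  (5) [A] · [kg·m²·s⁻³·A⁻²] = kg·m²·s⁻³·A⁻¹
All reduce to kg·m²·s⁻³·A⁻² except (5), which is kg·m²·s⁻³·A⁻¹.

(5)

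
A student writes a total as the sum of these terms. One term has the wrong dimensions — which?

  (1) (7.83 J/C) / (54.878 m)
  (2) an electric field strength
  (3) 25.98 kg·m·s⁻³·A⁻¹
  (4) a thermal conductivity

Reduce each to base SI dimensions:
  (1) [kg·m²·s⁻³·A⁻¹] / [m] = kg·m·s⁻³·A⁻¹
  (2) [electric field strength] = kg·m·s⁻³·A⁻¹
  (3) kg·m·s⁻³·A⁻¹
  (4) [thermal conductivity] = kg·m·s⁻³·K⁻¹
All reduce to kg·m·s⁻³·A⁻¹ except (4), which is kg·m·s⁻³·K⁻¹.

(4)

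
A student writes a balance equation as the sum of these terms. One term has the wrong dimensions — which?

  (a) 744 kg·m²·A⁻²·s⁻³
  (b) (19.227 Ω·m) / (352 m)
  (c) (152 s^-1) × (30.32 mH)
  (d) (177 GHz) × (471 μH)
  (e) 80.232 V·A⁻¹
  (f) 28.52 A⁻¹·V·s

(f)

In SI base units:
  (a) kg·m²·s⁻³·A⁻²
  (b) [kg·m³·s⁻³·A⁻²] / [m] = kg·m²·s⁻³·A⁻²
  (c) [s⁻¹] · [kg·m²·s⁻²·A⁻²] = kg·m²·s⁻³·A⁻²
  (d) [s⁻¹] · [kg·m²·s⁻²·A⁻²] = kg·m²·s⁻³·A⁻²
  (e) V·A⁻¹ = J·C⁻¹·A⁻¹ = kg·m²·s⁻³·A⁻²
  (f) V·s·A⁻¹ = J·C⁻¹·s·A⁻¹ = kg·m²·s⁻²·A⁻²
All reduce to kg·m²·s⁻³·A⁻² except (f), which is kg·m²·s⁻²·A⁻².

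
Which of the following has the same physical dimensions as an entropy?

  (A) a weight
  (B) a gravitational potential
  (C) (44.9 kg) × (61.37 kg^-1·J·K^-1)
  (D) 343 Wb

(C)

Reference: [entropy] = kg·m²·s⁻²·K⁻¹.
Each option:
  (A) [weight] = kg·m·s⁻²
  (B) [gravitational potential] = m²·s⁻²
  (C) [kg] · [m²·s⁻²·K⁻¹] = kg·m²·s⁻²·K⁻¹  ← same
  (D) Wb = V·s = kg·m²·s⁻²·A⁻¹
Only (C) matches kg·m²·s⁻²·K⁻¹.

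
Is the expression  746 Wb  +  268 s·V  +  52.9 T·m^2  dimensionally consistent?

Work out the base dimensions of each:
  746 Wb:  Wb = V·s = kg·m²·s⁻²·A⁻¹
  268 s·V:  V·s = J·C⁻¹·s = kg·m²·s⁻²·A⁻¹
  52.9 T·m^2:  T·m² = Wb·m⁻²·m² = kg·m²·s⁻²·A⁻¹
Every term reduces to kg·m²·s⁻²·A⁻¹.

Yes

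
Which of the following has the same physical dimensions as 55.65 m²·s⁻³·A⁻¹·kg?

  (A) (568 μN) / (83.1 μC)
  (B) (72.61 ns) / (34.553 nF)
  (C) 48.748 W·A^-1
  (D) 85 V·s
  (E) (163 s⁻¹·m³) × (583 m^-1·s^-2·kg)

(C)

Reference: kg·m²·s⁻³·A⁻¹.
Each option:
  (A) [kg·m·s⁻²] / [s·A] = kg·m·s⁻³·A⁻¹
  (B) [s] / [kg⁻¹·m⁻²·s⁴·A²] = kg·m²·s⁻³·A⁻²
  (C) W·A⁻¹ = J·s⁻¹·A⁻¹ = kg·m²·s⁻³·A⁻¹  ← same
  (D) V·s = J·C⁻¹·s = kg·m²·s⁻²·A⁻¹
  (E) [m³·s⁻¹] · [kg·m⁻¹·s⁻²] = kg·m²·s⁻³
Only (C) matches kg·m²·s⁻³·A⁻¹.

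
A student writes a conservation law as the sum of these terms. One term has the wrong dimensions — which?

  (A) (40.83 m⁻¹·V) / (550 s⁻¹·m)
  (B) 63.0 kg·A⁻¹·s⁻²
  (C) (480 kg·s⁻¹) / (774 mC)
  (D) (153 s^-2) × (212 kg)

(D)

Reduce each to base SI dimensions:
  (A) [kg·m·s⁻³·A⁻¹] / [m·s⁻¹] = kg·s⁻²·A⁻¹
  (B) kg·s⁻²·A⁻¹
  (C) [kg·s⁻¹] / [s·A] = kg·s⁻²·A⁻¹
  (D) [s⁻²] · [kg] = kg·s⁻²
All reduce to kg·s⁻²·A⁻¹ except (D), which is kg·s⁻².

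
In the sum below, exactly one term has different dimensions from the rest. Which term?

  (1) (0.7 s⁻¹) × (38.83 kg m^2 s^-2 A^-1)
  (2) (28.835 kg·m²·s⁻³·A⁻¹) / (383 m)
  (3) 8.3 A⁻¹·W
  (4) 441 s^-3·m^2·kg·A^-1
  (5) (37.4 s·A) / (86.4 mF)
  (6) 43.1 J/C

(2)

Work out the base dimensions of each:
  (1) [s⁻¹] · [kg·m²·s⁻²·A⁻¹] = kg·m²·s⁻³·A⁻¹
  (2) [kg·m²·s⁻³·A⁻¹] / [m] = kg·m·s⁻³·A⁻¹
  (3) W·A⁻¹ = J·s⁻¹·A⁻¹ = kg·m²·s⁻³·A⁻¹
  (4) kg·m²·s⁻³·A⁻¹
  (5) [s·A] / [kg⁻¹·m⁻²·s⁴·A²] = kg·m²·s⁻³·A⁻¹
  (6) J·C⁻¹ = N·m·(s·A)⁻¹ = kg·m²·s⁻³·A⁻¹
All reduce to kg·m²·s⁻³·A⁻¹ except (2), which is kg·m·s⁻³·A⁻¹.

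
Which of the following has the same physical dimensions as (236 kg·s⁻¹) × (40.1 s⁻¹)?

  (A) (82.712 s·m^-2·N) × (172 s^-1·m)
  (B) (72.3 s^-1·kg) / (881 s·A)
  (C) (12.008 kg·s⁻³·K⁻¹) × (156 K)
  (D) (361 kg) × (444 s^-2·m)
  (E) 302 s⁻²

(A)

Reference: [kg·s⁻¹] · [s⁻¹] = kg·s⁻².
Each option:
  (A) [kg·m⁻¹·s⁻¹] · [m·s⁻¹] = kg·s⁻²  ← same
  (B) [kg·s⁻¹] / [s·A] = kg·s⁻²·A⁻¹
  (C) [kg·s⁻³·K⁻¹] · [K] = kg·s⁻³
  (D) [kg] · [m·s⁻²] = kg·m·s⁻²
  (E) s⁻²
Only (A) matches kg·s⁻².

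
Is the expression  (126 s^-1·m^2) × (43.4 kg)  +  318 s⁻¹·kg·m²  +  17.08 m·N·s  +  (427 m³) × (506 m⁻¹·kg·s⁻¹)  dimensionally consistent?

Expand each in SI base units:
  (126 s^-1·m^2) × (43.4 kg):  [m²·s⁻¹] · [kg] = kg·m²·s⁻¹
  318 s⁻¹·kg·m²:  kg·m²·s⁻¹
  17.08 m·N·s:  N·m·s = kg·m·s⁻²·m·s = kg·m²·s⁻¹
  (427 m³) × (506 m⁻¹·kg·s⁻¹):  [m³] · [kg·m⁻¹·s⁻¹] = kg·m²·s⁻¹
Every term reduces to kg·m²·s⁻¹.

Yes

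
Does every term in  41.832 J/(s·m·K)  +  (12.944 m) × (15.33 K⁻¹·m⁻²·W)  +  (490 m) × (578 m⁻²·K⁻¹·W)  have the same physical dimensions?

Yes

Dimensions:
  41.832 J/(s·m·K):  J·s⁻¹·m⁻¹·K⁻¹ = N·m·s⁻¹·m⁻¹·K⁻¹ = kg·m·s⁻³·K⁻¹
  (12.944 m) × (15.33 K⁻¹·m⁻²·W):  [m] · [kg·s⁻³·K⁻¹] = kg·m·s⁻³·K⁻¹
  (490 m) × (578 m⁻²·K⁻¹·W):  [m] · [kg·s⁻³·K⁻¹] = kg·m·s⁻³·K⁻¹
Every term reduces to kg·m·s⁻³·K⁻¹.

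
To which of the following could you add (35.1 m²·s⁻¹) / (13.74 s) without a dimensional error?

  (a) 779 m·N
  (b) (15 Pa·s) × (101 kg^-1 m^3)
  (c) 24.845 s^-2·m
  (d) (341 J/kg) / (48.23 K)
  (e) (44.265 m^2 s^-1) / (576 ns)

Reference: [m²·s⁻¹] / [s] = m²·s⁻².
Each option:
  (a) N·m = kg·m·s⁻²·m = kg·m²·s⁻²
  (b) [kg·m⁻¹·s⁻¹] · [kg⁻¹·m³] = m²·s⁻¹
  (c) m·s⁻²
  (d) [m²·s⁻²] / [K] = m²·s⁻²·K⁻¹
  (e) [m²·s⁻¹] / [s] = m²·s⁻²  ← same
Only (e) matches m²·s⁻².

(e)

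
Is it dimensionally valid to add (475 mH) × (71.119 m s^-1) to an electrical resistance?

Expand each in SI base units:
  (475 mH) × (71.119 m s^-1):  [kg·m²·s⁻²·A⁻²] · [m·s⁻¹] = kg·m³·s⁻³·A⁻²
  an electrical resistance:  [electrical resistance] = kg·m²·s⁻³·A⁻²
kg·m³·s⁻³·A⁻² ≠ kg·m²·s⁻³·A⁻², so they cannot be added.

No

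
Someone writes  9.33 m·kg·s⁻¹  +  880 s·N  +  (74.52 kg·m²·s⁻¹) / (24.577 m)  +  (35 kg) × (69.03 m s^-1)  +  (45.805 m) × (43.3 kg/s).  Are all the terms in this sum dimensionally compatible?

Yes

In SI base units:
  9.33 m·kg·s⁻¹:  kg·m·s⁻¹
  880 s·N:  N·s = kg·m·s⁻²·s = kg·m·s⁻¹
  (74.52 kg·m²·s⁻¹) / (24.577 m):  [kg·m²·s⁻¹] / [m] = kg·m·s⁻¹
  (35 kg) × (69.03 m s^-1):  [kg] · [m·s⁻¹] = kg·m·s⁻¹
  (45.805 m) × (43.3 kg/s):  [m] · [kg·s⁻¹] = kg·m·s⁻¹
Every term reduces to kg·m·s⁻¹.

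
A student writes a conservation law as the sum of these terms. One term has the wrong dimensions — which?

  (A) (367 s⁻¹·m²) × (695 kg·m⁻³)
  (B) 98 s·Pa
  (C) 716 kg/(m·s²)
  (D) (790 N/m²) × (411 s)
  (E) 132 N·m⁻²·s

(C)

Expand each in SI base units:
  (A) [m²·s⁻¹] · [kg·m⁻³] = kg·m⁻¹·s⁻¹
  (B) Pa·s = N·m⁻²·s = kg·m⁻¹·s⁻¹
  (C) kg·m⁻¹·s⁻²
  (D) [kg·m⁻¹·s⁻²] · [s] = kg·m⁻¹·s⁻¹
  (E) N·s·m⁻² = kg·m·s⁻²·s·m⁻² = kg·m⁻¹·s⁻¹
All reduce to kg·m⁻¹·s⁻¹ except (C), which is kg·m⁻¹·s⁻².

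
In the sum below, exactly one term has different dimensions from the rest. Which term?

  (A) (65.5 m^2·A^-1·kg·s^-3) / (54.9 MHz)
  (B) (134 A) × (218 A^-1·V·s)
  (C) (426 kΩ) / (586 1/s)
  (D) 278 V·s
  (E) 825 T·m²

Expand each in SI base units:
  (A) [kg·m²·s⁻³·A⁻¹] / [s⁻¹] = kg·m²·s⁻²·A⁻¹
  (B) [A] · [kg·m²·s⁻²·A⁻²] = kg·m²·s⁻²·A⁻¹
  (C) [kg·m²·s⁻³·A⁻²] / [s⁻¹] = kg·m²·s⁻²·A⁻²
  (D) V·s = J·C⁻¹·s = kg·m²·s⁻²·A⁻¹
  (E) T·m² = Wb·m⁻²·m² = kg·m²·s⁻²·A⁻¹
All reduce to kg·m²·s⁻²·A⁻¹ except (C), which is kg·m²·s⁻²·A⁻².

(C)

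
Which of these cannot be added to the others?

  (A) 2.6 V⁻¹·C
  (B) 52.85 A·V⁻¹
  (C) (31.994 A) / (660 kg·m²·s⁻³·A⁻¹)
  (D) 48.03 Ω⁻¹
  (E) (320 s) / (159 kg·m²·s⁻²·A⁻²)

Work out the base dimensions of each:
  (A) C·V⁻¹ = s·A·(J·C⁻¹)⁻¹ = kg⁻¹·m⁻²·s⁴·A²
  (B) A·V⁻¹ = A·(J·C⁻¹)⁻¹ = kg⁻¹·m⁻²·s³·A²
  (C) [A] / [kg·m²·s⁻³·A⁻¹] = kg⁻¹·m⁻²·s³·A²
  (D) Ω⁻¹ = (V·A⁻¹)⁻¹ = kg⁻¹·m⁻²·s³·A²
  (E) [s] / [kg·m²·s⁻²·A⁻²] = kg⁻¹·m⁻²·s³·A²
All reduce to kg⁻¹·m⁻²·s³·A² except (A), which is kg⁻¹·m⁻²·s⁴·A².

(A)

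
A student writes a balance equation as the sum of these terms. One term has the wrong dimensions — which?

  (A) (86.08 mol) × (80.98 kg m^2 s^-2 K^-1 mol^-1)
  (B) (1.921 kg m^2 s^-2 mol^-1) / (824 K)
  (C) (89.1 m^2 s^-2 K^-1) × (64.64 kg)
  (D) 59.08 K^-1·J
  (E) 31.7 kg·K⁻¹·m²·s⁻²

(B)

Work out the base dimensions of each:
  (A) [mol] · [kg·m²·s⁻²·K⁻¹·mol⁻¹] = kg·m²·s⁻²·K⁻¹
  (B) [kg·m²·s⁻²·mol⁻¹] / [K] = kg·m²·s⁻²·K⁻¹·mol⁻¹
  (C) [m²·s⁻²·K⁻¹] · [kg] = kg·m²·s⁻²·K⁻¹
  (D) J·K⁻¹ = N·m·K⁻¹ = kg·m²·s⁻²·K⁻¹
  (E) kg·m²·s⁻²·K⁻¹
All reduce to kg·m²·s⁻²·K⁻¹ except (B), which is kg·m²·s⁻²·K⁻¹·mol⁻¹.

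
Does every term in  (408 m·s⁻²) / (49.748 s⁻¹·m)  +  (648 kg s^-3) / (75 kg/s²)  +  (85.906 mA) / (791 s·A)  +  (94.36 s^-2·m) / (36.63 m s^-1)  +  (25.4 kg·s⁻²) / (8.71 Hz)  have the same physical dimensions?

No

Expand each in SI base units:
  (408 m·s⁻²) / (49.748 s⁻¹·m):  [m·s⁻²] / [m·s⁻¹] = s⁻¹
  (648 kg s^-3) / (75 kg/s²):  [kg·s⁻³] / [kg·s⁻²] = s⁻¹
  (85.906 mA) / (791 s·A):  [A] / [s·A] = s⁻¹
  (94.36 s^-2·m) / (36.63 m s^-1):  [m·s⁻²] / [m·s⁻¹] = s⁻¹
  (25.4 kg·s⁻²) / (8.71 Hz):  [kg·s⁻²] / [s⁻¹] = kg·s⁻¹
The terms do not share a single dimension (kg·s⁻¹ vs s⁻¹).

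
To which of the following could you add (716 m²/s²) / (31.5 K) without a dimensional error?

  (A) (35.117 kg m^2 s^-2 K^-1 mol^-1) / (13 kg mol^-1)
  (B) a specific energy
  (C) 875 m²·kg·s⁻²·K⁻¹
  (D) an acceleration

(A)

Reference: [m²·s⁻²] / [K] = m²·s⁻²·K⁻¹.
Each option:
  (A) [kg·m²·s⁻²·K⁻¹·mol⁻¹] / [kg·mol⁻¹] = m²·s⁻²·K⁻¹  ← same
  (B) [specific energy] = m²·s⁻²
  (C) kg·m²·s⁻²·K⁻¹
  (D) [acceleration] = m·s⁻²
Only (A) matches m²·s⁻²·K⁻¹.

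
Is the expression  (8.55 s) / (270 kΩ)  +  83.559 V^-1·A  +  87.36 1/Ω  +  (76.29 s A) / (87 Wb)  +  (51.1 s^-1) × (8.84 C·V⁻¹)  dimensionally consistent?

Expand each in SI base units:
  (8.55 s) / (270 kΩ):  [s] / [kg·m²·s⁻³·A⁻²] = kg⁻¹·m⁻²·s⁴·A²
  83.559 V^-1·A:  A·V⁻¹ = A·(J·C⁻¹)⁻¹ = kg⁻¹·m⁻²·s³·A²
  87.36 1/Ω:  Ω⁻¹ = (V·A⁻¹)⁻¹ = kg⁻¹·m⁻²·s³·A²
  (76.29 s A) / (87 Wb):  [s·A] / [kg·m²·s⁻²·A⁻¹] = kg⁻¹·m⁻²·s³·A²
  (51.1 s^-1) × (8.84 C·V⁻¹):  [s⁻¹] · [kg⁻¹·m⁻²·s⁴·A²] = kg⁻¹·m⁻²·s³·A²
The terms do not share a single dimension (kg⁻¹·m⁻²·s³·A² vs kg⁻¹·m⁻²·s⁴·A²).

No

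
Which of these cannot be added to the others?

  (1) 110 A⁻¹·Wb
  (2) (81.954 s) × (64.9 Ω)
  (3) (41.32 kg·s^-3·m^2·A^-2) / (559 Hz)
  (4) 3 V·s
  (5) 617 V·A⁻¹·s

Expand each in SI base units:
  (1) Wb·A⁻¹ = V·s·A⁻¹ = kg·m²·s⁻²·A⁻²
  (2) [s] · [kg·m²·s⁻³·A⁻²] = kg·m²·s⁻²·A⁻²
  (3) [kg·m²·s⁻³·A⁻²] / [s⁻¹] = kg·m²·s⁻²·A⁻²
  (4) V·s = J·C⁻¹·s = kg·m²·s⁻²·A⁻¹
  (5) V·s·A⁻¹ = J·C⁻¹·s·A⁻¹ = kg·m²·s⁻²·A⁻²
All reduce to kg·m²·s⁻²·A⁻² except (4), which is kg·m²·s⁻²·A⁻¹.

(4)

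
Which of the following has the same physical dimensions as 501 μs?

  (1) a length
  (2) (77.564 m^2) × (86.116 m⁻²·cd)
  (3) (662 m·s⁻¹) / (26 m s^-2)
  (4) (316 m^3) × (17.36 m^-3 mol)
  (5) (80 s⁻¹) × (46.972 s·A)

Reference: s.
Each option:
  (1) [length] = m
  (2) [m²] · [m⁻²·cd] = cd
  (3) [m·s⁻¹] / [m·s⁻²] = s  ← same
  (4) [m³] · [m⁻³·mol] = mol
  (5) [s⁻¹] · [s·A] = A
Only (3) matches s.

(3)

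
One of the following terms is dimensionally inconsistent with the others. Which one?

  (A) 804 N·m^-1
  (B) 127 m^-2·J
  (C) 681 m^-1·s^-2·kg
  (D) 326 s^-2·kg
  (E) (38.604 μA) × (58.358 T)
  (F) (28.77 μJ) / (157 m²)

Expand each in SI base units:
  (A) N·m⁻¹ = kg·m·s⁻²·m⁻¹ = kg·s⁻²
  (B) J·m⁻² = N·m·m⁻² = kg·s⁻²
  (C) kg·m⁻¹·s⁻²
  (D) kg·s⁻²
  (E) [A] · [kg·s⁻²·A⁻¹] = kg·s⁻²
  (F) [kg·m²·s⁻²] / [m²] = kg·s⁻²
All reduce to kg·s⁻² except (C), which is kg·m⁻¹·s⁻².

(C)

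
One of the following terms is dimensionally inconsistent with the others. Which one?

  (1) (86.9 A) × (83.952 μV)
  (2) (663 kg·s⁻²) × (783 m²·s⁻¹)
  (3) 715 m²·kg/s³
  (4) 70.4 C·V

Expand each in SI base units:
  (1) [A] · [kg·m²·s⁻³·A⁻¹] = kg·m²·s⁻³
  (2) [kg·s⁻²] · [m²·s⁻¹] = kg·m²·s⁻³
  (3) kg·m²·s⁻³
  (4) C·V = s·A·J·C⁻¹ = kg·m²·s⁻²
All reduce to kg·m²·s⁻³ except (4), which is kg·m²·s⁻².

(4)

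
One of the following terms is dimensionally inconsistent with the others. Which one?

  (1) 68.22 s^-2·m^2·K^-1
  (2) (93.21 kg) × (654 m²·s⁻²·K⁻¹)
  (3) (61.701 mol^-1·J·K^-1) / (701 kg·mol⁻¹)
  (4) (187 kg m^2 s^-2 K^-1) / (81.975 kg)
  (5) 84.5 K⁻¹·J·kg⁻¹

(2)

Dimensions:
  (1) m²·s⁻²·K⁻¹
  (2) [kg] · [m²·s⁻²·K⁻¹] = kg·m²·s⁻²·K⁻¹
  (3) [kg·m²·s⁻²·K⁻¹·mol⁻¹] / [kg·mol⁻¹] = m²·s⁻²·K⁻¹
  (4) [kg·m²·s⁻²·K⁻¹] / [kg] = m²·s⁻²·K⁻¹
  (5) J·kg⁻¹·K⁻¹ = N·m·kg⁻¹·K⁻¹ = m²·s⁻²·K⁻¹
All reduce to m²·s⁻²·K⁻¹ except (2), which is kg·m²·s⁻²·K⁻¹.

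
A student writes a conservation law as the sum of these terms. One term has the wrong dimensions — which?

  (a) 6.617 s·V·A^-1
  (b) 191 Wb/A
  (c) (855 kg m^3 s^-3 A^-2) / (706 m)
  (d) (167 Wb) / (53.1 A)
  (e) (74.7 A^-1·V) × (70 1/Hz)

In SI base units:
  (a) V·s·A⁻¹ = J·C⁻¹·s·A⁻¹ = kg·m²·s⁻²·A⁻²
  (b) Wb·A⁻¹ = V·s·A⁻¹ = kg·m²·s⁻²·A⁻²
  (c) [kg·m³·s⁻³·A⁻²] / [m] = kg·m²·s⁻³·A⁻²
  (d) [kg·m²·s⁻²·A⁻¹] / [A] = kg·m²·s⁻²·A⁻²
  (e) [kg·m²·s⁻³·A⁻²] · [s] = kg·m²·s⁻²·A⁻²
All reduce to kg·m²·s⁻²·A⁻² except (c), which is kg·m²·s⁻³·A⁻².

(c)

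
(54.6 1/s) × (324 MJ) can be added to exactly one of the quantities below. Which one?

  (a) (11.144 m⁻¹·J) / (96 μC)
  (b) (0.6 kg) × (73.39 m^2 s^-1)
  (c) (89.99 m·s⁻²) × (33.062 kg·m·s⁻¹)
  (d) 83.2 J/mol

Reference: [s⁻¹] · [kg·m²·s⁻²] = kg·m²·s⁻³.
Each option:
  (a) [kg·m·s⁻²] / [s·A] = kg·m·s⁻³·A⁻¹
  (b) [kg] · [m²·s⁻¹] = kg·m²·s⁻¹
  (c) [m·s⁻²] · [kg·m·s⁻¹] = kg·m²·s⁻³  ← same
  (d) J·mol⁻¹ = N·m·mol⁻¹ = kg·m²·s⁻²·mol⁻¹
Only (c) matches kg·m²·s⁻³.

(c)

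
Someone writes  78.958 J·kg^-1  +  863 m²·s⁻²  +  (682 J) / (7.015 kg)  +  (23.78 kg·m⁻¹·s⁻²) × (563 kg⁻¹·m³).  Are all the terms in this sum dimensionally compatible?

Expand each in SI base units:
  78.958 J·kg^-1:  J·kg⁻¹ = N·m·kg⁻¹ = m²·s⁻²
  863 m²·s⁻²:  m²·s⁻²
  (682 J) / (7.015 kg):  [kg·m²·s⁻²] / [kg] = m²·s⁻²
  (23.78 kg·m⁻¹·s⁻²) × (563 kg⁻¹·m³):  [kg·m⁻¹·s⁻²] · [kg⁻¹·m³] = m²·s⁻²
Every term reduces to m²·s⁻².

Yes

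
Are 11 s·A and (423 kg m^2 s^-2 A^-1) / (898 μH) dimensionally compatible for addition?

Reduce each to base SI dimensions:
  11 s·A:  A·s = s·A
  (423 kg m^2 s^-2 A^-1) / (898 μH):  [kg·m²·s⁻²·A⁻¹] / [kg·m²·s⁻²·A⁻²] = A
s·A ≠ A, so they cannot be added.

No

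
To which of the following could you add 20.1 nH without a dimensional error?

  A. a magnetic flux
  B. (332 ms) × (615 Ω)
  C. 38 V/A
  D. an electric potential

Reference: H = V·s·A⁻¹ = kg·m²·s⁻²·A⁻².
Each option:
  A. [magnetic flux] = kg·m²·s⁻²·A⁻¹
  B. [s] · [kg·m²·s⁻³·A⁻²] = kg·m²·s⁻²·A⁻²  ← same
  C. V·A⁻¹ = J·C⁻¹·A⁻¹ = kg·m²·s⁻³·A⁻²
  D. [electric potential] = kg·m²·s⁻³·A⁻¹
Only B. matches kg·m²·s⁻²·A⁻².

B.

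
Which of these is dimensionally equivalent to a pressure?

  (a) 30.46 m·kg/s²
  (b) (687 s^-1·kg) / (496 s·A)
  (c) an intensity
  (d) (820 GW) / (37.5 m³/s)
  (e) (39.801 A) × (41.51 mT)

Reference: [pressure] = kg·m⁻¹·s⁻².
Each option:
  (a) kg·m·s⁻²
  (b) [kg·s⁻¹] / [s·A] = kg·s⁻²·A⁻¹
  (c) [intensity] = kg·s⁻³
  (d) [kg·m²·s⁻³] / [m³·s⁻¹] = kg·m⁻¹·s⁻²  ← same
  (e) [A] · [kg·s⁻²·A⁻¹] = kg·s⁻²
Only (d) matches kg·m⁻¹·s⁻².

(d)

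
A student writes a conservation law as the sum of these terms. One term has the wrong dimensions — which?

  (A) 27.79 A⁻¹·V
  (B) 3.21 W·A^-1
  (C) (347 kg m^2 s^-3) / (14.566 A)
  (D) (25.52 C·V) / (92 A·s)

(A)

Dimensions:
  (A) V·A⁻¹ = J·C⁻¹·A⁻¹ = kg·m²·s⁻³·A⁻²
  (B) W·A⁻¹ = J·s⁻¹·A⁻¹ = kg·m²·s⁻³·A⁻¹
  (C) [kg·m²·s⁻³] / [A] = kg·m²·s⁻³·A⁻¹
  (D) [kg·m²·s⁻²] / [s·A] = kg·m²·s⁻³·A⁻¹
All reduce to kg·m²·s⁻³·A⁻¹ except (A), which is kg·m²·s⁻³·A⁻².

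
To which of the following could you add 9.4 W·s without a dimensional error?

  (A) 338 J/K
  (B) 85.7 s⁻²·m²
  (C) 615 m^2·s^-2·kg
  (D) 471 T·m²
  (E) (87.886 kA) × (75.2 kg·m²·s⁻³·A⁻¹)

Reference: W·s = J·s⁻¹·s = kg·m²·s⁻².
Each option:
  (A) J·K⁻¹ = N·m·K⁻¹ = kg·m²·s⁻²·K⁻¹
  (B) m²·s⁻²
  (C) kg·m²·s⁻²  ← same
  (D) T·m² = Wb·m⁻²·m² = kg·m²·s⁻²·A⁻¹
  (E) [A] · [kg·m²·s⁻³·A⁻¹] = kg·m²·s⁻³
Only (C) matches kg·m²·s⁻².

(C)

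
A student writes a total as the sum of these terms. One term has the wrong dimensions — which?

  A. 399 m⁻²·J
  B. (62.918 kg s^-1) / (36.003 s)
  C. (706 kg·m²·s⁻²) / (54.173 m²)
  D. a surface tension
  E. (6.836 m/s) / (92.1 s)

E.

Dimensions:
  A. J·m⁻² = N·m·m⁻² = kg·s⁻²
  B. [kg·s⁻¹] / [s] = kg·s⁻²
  C. [kg·m²·s⁻²] / [m²] = kg·s⁻²
  D. [surface tension] = kg·s⁻²
  E. [m·s⁻¹] / [s] = m·s⁻²
All reduce to kg·s⁻² except E., which is m·s⁻².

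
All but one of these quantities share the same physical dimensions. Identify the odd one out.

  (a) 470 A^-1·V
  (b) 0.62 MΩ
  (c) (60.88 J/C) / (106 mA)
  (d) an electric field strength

(d)

Expand each in SI base units:
  (a) V·A⁻¹ = J·C⁻¹·A⁻¹ = kg·m²·s⁻³·A⁻²
  (b) Ω = V·A⁻¹ = kg·m²·s⁻³·A⁻²
  (c) [kg·m²·s⁻³·A⁻¹] / [A] = kg·m²·s⁻³·A⁻²
  (d) [electric field strength] = kg·m·s⁻³·A⁻¹
All reduce to kg·m²·s⁻³·A⁻² except (d), which is kg·m·s⁻³·A⁻¹.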